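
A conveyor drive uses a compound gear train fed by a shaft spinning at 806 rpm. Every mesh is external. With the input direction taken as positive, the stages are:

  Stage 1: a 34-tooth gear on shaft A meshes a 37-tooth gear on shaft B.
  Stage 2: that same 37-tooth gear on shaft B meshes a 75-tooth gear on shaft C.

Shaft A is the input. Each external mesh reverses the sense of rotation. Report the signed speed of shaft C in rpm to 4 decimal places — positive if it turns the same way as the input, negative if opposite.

+365.3867 rpm (same as input, |ω| = 365.3867 rpm)

Stage 1 [34T→37T]: ω = 806.0000×34/37 = 740.6486 rpm, dir flips to −; running = −740.6486
Stage 2 [37T→75T]: ω = 740.6486×37/75 = 365.3867 rpm, dir flips to +; running = +365.3867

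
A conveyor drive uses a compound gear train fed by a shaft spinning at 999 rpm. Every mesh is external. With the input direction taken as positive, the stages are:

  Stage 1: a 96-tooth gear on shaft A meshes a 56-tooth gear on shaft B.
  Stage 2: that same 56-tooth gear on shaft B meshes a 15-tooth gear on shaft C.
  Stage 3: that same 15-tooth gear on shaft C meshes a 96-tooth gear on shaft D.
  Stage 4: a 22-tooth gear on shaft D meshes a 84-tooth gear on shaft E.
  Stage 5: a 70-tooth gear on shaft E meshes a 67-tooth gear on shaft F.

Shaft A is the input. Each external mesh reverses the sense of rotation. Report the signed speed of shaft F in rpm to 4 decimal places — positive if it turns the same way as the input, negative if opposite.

-273.3582 rpm (opposite to input, |ω| = 273.3582 rpm)

Stage 1 [96T→56T]: ω = 999.0000×96/56 = 1712.5714 rpm, dir flips to −; running = −1712.5714
Stage 2 [56T→15T]: ω = 1712.5714×56/15 = 6393.6000 rpm, dir flips to +; running = +6393.6000
Stage 3 [15T→96T]: ω = 6393.6000×15/96 = 999.0000 rpm, dir flips to −; running = −999.0000
Stage 4 [22T→84T]: ω = 999.0000×22/84 = 261.6429 rpm, dir flips to +; running = +261.6429
Stage 5 [70T→67T]: ω = 261.6429×70/67 = 273.3582 rpm, dir flips to −; running = −273.3582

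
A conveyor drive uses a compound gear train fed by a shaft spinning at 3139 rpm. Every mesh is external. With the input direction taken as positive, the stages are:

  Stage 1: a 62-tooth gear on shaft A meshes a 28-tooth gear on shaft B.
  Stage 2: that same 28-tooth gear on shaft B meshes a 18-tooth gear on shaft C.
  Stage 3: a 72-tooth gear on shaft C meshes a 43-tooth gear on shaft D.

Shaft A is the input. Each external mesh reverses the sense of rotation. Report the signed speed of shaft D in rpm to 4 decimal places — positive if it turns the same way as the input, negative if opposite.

Stage 1 [62T→28T]: ω = 3139.0000×62/28 = 6950.6429 rpm, dir flips to −; running = −6950.6429
Stage 2 [28T→18T]: ω = 6950.6429×28/18 = 10812.1111 rpm, dir flips to +; running = +10812.1111
Stage 3 [72T→43T]: ω = 10812.1111×72/43 = 18104.0000 rpm, dir flips to −; running = −18104.0000

-18104.0000 rpm (opposite to input, |ω| = 18104.0000 rpm)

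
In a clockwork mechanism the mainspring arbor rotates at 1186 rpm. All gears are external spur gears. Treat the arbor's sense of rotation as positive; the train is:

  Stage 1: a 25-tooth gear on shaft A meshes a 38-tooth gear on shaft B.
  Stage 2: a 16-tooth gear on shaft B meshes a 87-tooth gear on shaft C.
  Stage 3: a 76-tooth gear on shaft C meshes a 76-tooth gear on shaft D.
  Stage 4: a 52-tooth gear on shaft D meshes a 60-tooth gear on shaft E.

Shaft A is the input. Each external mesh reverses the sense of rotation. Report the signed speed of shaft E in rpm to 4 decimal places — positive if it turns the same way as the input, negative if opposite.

Stage 1 [25T→38T]: ω = 1186.0000×25/38 = 780.2632 rpm, dir flips to −; running = −780.2632
Stage 2 [16T→87T]: ω = 780.2632×16/87 = 143.4967 rpm, dir flips to +; running = +143.4967
Stage 3 [76T→76T]: ω = 143.4967×76/76 = 143.4967 rpm, dir flips to −; running = −143.4967
Stage 4 [52T→60T]: ω = 143.4967×52/60 = 124.3638 rpm, dir flips to +; running = +124.3638

+124.3638 rpm (same as input, |ω| = 124.3638 rpm)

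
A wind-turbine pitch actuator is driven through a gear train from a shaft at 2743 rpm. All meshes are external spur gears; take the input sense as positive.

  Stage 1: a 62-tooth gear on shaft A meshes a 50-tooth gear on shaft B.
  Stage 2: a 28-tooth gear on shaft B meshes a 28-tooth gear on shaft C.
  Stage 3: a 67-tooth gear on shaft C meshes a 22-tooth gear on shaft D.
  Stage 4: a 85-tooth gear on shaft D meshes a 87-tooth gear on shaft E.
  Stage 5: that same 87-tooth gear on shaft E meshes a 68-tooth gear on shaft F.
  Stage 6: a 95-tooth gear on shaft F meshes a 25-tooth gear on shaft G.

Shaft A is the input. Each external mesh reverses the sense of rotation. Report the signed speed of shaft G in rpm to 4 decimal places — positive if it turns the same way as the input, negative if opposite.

Stage 1 [62T→50T]: ω = 2743.0000×62/50 = 3401.3200 rpm, dir flips to −; running = −3401.3200
Stage 2 [28T→28T]: ω = 3401.3200×28/28 = 3401.3200 rpm, dir flips to +; running = +3401.3200
Stage 3 [67T→22T]: ω = 3401.3200×67/22 = 10358.5655 rpm, dir flips to −; running = −10358.5655
Stage 4 [85T→87T]: ω = 10358.5655×85/87 = 10120.4375 rpm, dir flips to +; running = +10120.4375
Stage 5 [87T→68T]: ω = 10120.4375×87/68 = 12948.2068 rpm, dir flips to −; running = −12948.2068
Stage 6 [95T→25T]: ω = 12948.2068×95/25 = 49203.1859 rpm, dir flips to +; running = +49203.1859

+49203.1859 rpm (same as input, |ω| = 49203.1859 rpm)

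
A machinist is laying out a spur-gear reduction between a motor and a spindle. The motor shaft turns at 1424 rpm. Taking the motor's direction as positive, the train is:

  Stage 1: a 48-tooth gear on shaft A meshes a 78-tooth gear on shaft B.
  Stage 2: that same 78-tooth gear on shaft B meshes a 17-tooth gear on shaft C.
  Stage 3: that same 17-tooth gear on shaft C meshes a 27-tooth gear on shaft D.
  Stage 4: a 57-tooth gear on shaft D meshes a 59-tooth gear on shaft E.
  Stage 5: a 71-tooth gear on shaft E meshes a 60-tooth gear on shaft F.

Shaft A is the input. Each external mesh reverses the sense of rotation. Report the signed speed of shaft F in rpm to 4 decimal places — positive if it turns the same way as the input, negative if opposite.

Stage 1 [48T→78T]: ω = 1424.0000×48/78 = 876.3077 rpm, dir flips to −; running = −876.3077
Stage 2 [78T→17T]: ω = 876.3077×78/17 = 4020.7059 rpm, dir flips to +; running = +4020.7059
Stage 3 [17T→27T]: ω = 4020.7059×17/27 = 2531.5556 rpm, dir flips to −; running = −2531.5556
Stage 4 [57T→59T]: ω = 2531.5556×57/59 = 2445.7401 rpm, dir flips to +; running = +2445.7401
Stage 5 [71T→60T]: ω = 2445.7401×71/60 = 2894.1258 rpm, dir flips to −; running = −2894.1258

-2894.1258 rpm (opposite to input, |ω| = 2894.1258 rpm)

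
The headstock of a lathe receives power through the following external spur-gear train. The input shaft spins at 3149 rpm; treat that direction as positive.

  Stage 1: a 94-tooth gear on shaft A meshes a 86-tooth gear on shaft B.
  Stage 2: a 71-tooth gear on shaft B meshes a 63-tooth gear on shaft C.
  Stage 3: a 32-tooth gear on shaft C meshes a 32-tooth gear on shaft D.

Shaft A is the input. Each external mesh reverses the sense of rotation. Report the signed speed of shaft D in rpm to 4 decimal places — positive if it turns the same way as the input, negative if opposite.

-3879.0007 rpm (opposite to input, |ω| = 3879.0007 rpm)

Stage 1 [94T→86T]: ω = 3149.0000×94/86 = 3441.9302 rpm, dir flips to −; running = −3441.9302
Stage 2 [71T→63T]: ω = 3441.9302×71/63 = 3879.0007 rpm, dir flips to +; running = +3879.0007
Stage 3 [32T→32T]: ω = 3879.0007×32/32 = 3879.0007 rpm, dir flips to −; running = −3879.0007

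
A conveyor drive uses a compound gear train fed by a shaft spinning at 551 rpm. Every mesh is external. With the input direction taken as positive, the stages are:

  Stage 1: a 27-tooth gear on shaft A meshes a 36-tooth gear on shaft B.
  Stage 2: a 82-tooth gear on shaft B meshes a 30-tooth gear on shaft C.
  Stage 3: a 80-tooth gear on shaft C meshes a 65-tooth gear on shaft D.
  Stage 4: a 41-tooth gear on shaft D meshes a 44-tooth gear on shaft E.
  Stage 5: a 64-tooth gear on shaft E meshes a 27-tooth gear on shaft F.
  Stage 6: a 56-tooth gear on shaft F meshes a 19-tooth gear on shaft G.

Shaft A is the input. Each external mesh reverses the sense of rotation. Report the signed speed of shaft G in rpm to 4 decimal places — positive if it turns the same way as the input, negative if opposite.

Stage 1 [27T→36T]: ω = 551.0000×27/36 = 413.2500 rpm, dir flips to −; running = −413.2500
Stage 2 [82T→30T]: ω = 413.2500×82/30 = 1129.5500 rpm, dir flips to +; running = +1129.5500
Stage 3 [80T→65T]: ω = 1129.5500×80/65 = 1390.2154 rpm, dir flips to −; running = −1390.2154
Stage 4 [41T→44T]: ω = 1390.2154×41/44 = 1295.4280 rpm, dir flips to +; running = +1295.4280
Stage 5 [64T→27T]: ω = 1295.4280×64/27 = 3070.6441 rpm, dir flips to −; running = −3070.6441
Stage 6 [56T→19T]: ω = 3070.6441×56/19 = 9050.3194 rpm, dir flips to +; running = +9050.3194

+9050.3194 rpm (same as input, |ω| = 9050.3194 rpm)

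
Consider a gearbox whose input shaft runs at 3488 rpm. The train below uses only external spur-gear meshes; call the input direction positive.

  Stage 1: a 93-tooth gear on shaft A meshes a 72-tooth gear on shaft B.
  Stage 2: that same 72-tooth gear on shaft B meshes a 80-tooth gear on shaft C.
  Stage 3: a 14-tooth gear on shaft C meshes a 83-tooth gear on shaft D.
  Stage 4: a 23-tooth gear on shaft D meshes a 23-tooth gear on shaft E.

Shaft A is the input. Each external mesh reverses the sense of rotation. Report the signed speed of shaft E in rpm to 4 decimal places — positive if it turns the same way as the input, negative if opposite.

+683.9422 rpm (same as input, |ω| = 683.9422 rpm)

Stage 1 [93T→72T]: ω = 3488.0000×93/72 = 4505.3333 rpm, dir flips to −; running = −4505.3333
Stage 2 [72T→80T]: ω = 4505.3333×72/80 = 4054.8000 rpm, dir flips to +; running = +4054.8000
Stage 3 [14T→83T]: ω = 4054.8000×14/83 = 683.9422 rpm, dir flips to −; running = −683.9422
Stage 4 [23T→23T]: ω = 683.9422×23/23 = 683.9422 rpm, dir flips to +; running = +683.9422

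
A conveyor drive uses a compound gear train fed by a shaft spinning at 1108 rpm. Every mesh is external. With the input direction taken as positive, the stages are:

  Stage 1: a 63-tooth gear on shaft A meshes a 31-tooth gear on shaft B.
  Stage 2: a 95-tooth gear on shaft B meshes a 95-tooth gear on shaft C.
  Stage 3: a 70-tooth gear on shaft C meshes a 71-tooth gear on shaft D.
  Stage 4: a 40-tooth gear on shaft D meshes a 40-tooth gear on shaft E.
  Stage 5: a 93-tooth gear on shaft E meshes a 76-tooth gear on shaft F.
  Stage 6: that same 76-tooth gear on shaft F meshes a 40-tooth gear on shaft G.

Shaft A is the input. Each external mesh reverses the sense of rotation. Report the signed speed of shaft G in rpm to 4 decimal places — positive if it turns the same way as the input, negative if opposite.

+5161.5634 rpm (same as input, |ω| = 5161.5634 rpm)

Stage 1 [63T→31T]: ω = 1108.0000×63/31 = 2251.7419 rpm, dir flips to −; running = −2251.7419
Stage 2 [95T→95T]: ω = 2251.7419×95/95 = 2251.7419 rpm, dir flips to +; running = +2251.7419
Stage 3 [70T→71T]: ω = 2251.7419×70/71 = 2220.0273 rpm, dir flips to −; running = −2220.0273
Stage 4 [40T→40T]: ω = 2220.0273×40/40 = 2220.0273 rpm, dir flips to +; running = +2220.0273
Stage 5 [93T→76T]: ω = 2220.0273×93/76 = 2716.6123 rpm, dir flips to −; running = −2716.6123
Stage 6 [76T→40T]: ω = 2716.6123×76/40 = 5161.5634 rpm, dir flips to +; running = +5161.5634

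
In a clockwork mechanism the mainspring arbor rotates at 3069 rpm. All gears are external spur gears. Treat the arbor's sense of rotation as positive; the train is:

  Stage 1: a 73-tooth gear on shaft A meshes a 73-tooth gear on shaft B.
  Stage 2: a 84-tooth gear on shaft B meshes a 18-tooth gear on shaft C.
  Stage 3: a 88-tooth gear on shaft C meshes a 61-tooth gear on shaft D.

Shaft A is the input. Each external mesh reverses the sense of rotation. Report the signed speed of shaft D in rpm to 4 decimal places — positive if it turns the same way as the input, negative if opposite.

Stage 1 [73T→73T]: ω = 3069.0000×73/73 = 3069.0000 rpm, dir flips to −; running = −3069.0000
Stage 2 [84T→18T]: ω = 3069.0000×84/18 = 14322.0000 rpm, dir flips to +; running = +14322.0000
Stage 3 [88T→61T]: ω = 14322.0000×88/61 = 20661.2459 rpm, dir flips to −; running = −20661.2459

-20661.2459 rpm (opposite to input, |ω| = 20661.2459 rpm)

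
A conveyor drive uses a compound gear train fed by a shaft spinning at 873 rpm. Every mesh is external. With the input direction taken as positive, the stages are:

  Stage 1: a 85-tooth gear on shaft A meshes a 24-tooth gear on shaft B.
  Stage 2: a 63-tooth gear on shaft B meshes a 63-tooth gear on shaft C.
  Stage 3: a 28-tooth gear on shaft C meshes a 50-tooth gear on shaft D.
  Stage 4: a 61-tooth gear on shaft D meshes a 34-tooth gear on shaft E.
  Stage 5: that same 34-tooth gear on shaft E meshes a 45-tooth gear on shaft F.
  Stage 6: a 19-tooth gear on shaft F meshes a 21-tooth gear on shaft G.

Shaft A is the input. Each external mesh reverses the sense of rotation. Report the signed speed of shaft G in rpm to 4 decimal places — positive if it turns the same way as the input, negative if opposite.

+2123.5456 rpm (same as input, |ω| = 2123.5456 rpm)

Stage 1 [85T→24T]: ω = 873.0000×85/24 = 3091.8750 rpm, dir flips to −; running = −3091.8750
Stage 2 [63T→63T]: ω = 3091.8750×63/63 = 3091.8750 rpm, dir flips to +; running = +3091.8750
Stage 3 [28T→50T]: ω = 3091.8750×28/50 = 1731.4500 rpm, dir flips to −; running = −1731.4500
Stage 4 [61T→34T]: ω = 1731.4500×61/34 = 3106.4250 rpm, dir flips to +; running = +3106.4250
Stage 5 [34T→45T]: ω = 3106.4250×34/45 = 2347.0767 rpm, dir flips to −; running = −2347.0767
Stage 6 [19T→21T]: ω = 2347.0767×19/21 = 2123.5456 rpm, dir flips to +; running = +2123.5456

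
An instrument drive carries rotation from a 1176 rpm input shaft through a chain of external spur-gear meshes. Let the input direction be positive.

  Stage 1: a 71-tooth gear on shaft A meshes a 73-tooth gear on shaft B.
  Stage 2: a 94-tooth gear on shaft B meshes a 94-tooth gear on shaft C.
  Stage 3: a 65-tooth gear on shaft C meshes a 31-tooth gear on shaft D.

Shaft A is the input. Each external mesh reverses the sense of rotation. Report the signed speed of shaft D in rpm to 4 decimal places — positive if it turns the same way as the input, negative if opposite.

Stage 1 [71T→73T]: ω = 1176.0000×71/73 = 1143.7808 rpm, dir flips to −; running = −1143.7808
Stage 2 [94T→94T]: ω = 1143.7808×94/94 = 1143.7808 rpm, dir flips to +; running = +1143.7808
Stage 3 [65T→31T]: ω = 1143.7808×65/31 = 2398.2501 rpm, dir flips to −; running = −2398.2501

-2398.2501 rpm (opposite to input, |ω| = 2398.2501 rpm)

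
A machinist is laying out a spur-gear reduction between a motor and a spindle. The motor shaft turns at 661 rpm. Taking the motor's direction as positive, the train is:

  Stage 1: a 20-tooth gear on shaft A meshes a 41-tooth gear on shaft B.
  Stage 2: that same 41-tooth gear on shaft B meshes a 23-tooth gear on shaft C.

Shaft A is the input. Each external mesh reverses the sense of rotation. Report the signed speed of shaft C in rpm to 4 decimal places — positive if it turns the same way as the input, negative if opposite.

Stage 1 [20T→41T]: ω = 661.0000×20/41 = 322.4390 rpm, dir flips to −; running = −322.4390
Stage 2 [41T→23T]: ω = 322.4390×41/23 = 574.7826 rpm, dir flips to +; running = +574.7826

+574.7826 rpm (same as input, |ω| = 574.7826 rpm)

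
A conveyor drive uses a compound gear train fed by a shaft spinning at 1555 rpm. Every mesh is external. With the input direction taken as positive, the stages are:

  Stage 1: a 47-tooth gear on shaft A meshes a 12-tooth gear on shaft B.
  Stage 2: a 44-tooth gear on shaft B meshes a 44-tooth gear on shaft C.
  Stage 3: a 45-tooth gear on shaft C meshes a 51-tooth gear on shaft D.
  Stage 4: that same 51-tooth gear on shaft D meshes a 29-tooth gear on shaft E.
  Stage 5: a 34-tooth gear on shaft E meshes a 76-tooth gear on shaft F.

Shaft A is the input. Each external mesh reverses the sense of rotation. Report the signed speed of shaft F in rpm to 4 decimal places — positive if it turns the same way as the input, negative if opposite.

Stage 1 [47T→12T]: ω = 1555.0000×47/12 = 6090.4167 rpm, dir flips to −; running = −6090.4167
Stage 2 [44T→44T]: ω = 6090.4167×44/44 = 6090.4167 rpm, dir flips to +; running = +6090.4167
Stage 3 [45T→51T]: ω = 6090.4167×45/51 = 5373.8971 rpm, dir flips to −; running = −5373.8971
Stage 4 [51T→29T]: ω = 5373.8971×51/29 = 9450.6466 rpm, dir flips to +; running = +9450.6466
Stage 5 [34T→76T]: ω = 9450.6466×34/76 = 4227.9208 rpm, dir flips to −; running = −4227.9208

-4227.9208 rpm (opposite to input, |ω| = 4227.9208 rpm)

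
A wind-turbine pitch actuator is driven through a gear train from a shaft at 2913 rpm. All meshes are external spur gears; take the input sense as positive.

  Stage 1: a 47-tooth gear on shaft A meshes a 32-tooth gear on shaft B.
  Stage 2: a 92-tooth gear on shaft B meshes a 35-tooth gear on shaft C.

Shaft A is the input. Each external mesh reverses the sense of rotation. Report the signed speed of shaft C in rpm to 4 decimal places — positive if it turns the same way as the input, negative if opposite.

+11246.2607 rpm (same as input, |ω| = 11246.2607 rpm)

Stage 1 [47T→32T]: ω = 2913.0000×47/32 = 4278.4688 rpm, dir flips to −; running = −4278.4688
Stage 2 [92T→35T]: ω = 4278.4688×92/35 = 11246.2607 rpm, dir flips to +; running = +11246.2607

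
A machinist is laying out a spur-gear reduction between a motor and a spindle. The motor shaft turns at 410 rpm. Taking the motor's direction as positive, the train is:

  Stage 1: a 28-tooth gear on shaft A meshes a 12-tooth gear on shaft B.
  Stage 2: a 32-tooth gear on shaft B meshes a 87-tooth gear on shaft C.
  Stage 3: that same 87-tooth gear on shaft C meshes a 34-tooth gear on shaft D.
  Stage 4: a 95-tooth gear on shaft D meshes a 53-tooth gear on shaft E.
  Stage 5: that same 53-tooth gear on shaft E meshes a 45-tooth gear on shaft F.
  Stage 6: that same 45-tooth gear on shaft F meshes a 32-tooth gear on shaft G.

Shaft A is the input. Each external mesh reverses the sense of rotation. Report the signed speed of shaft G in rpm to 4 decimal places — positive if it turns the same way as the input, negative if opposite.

Stage 1 [28T→12T]: ω = 410.0000×28/12 = 956.6667 rpm, dir flips to −; running = −956.6667
Stage 2 [32T→87T]: ω = 956.6667×32/87 = 351.8774 rpm, dir flips to +; running = +351.8774
Stage 3 [87T→34T]: ω = 351.8774×87/34 = 900.3922 rpm, dir flips to −; running = −900.3922
Stage 4 [95T→53T]: ω = 900.3922×95/53 = 1613.9105 rpm, dir flips to +; running = +1613.9105
Stage 5 [53T→45T]: ω = 1613.9105×53/45 = 1900.8279 rpm, dir flips to −; running = −1900.8279
Stage 6 [45T→32T]: ω = 1900.8279×45/32 = 2673.0392 rpm, dir flips to +; running = +2673.0392

+2673.0392 rpm (same as input, |ω| = 2673.0392 rpm)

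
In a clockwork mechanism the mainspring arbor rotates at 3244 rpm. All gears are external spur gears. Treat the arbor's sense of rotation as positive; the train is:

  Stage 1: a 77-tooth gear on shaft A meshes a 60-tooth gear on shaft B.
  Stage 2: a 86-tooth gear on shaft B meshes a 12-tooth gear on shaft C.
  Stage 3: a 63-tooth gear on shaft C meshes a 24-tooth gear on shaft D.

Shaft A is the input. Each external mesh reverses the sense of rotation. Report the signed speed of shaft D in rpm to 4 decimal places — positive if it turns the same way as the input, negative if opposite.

-78318.9458 rpm (opposite to input, |ω| = 78318.9458 rpm)

Stage 1 [77T→60T]: ω = 3244.0000×77/60 = 4163.1333 rpm, dir flips to −; running = −4163.1333
Stage 2 [86T→12T]: ω = 4163.1333×86/12 = 29835.7889 rpm, dir flips to +; running = +29835.7889
Stage 3 [63T→24T]: ω = 29835.7889×63/24 = 78318.9458 rpm, dir flips to −; running = −78318.9458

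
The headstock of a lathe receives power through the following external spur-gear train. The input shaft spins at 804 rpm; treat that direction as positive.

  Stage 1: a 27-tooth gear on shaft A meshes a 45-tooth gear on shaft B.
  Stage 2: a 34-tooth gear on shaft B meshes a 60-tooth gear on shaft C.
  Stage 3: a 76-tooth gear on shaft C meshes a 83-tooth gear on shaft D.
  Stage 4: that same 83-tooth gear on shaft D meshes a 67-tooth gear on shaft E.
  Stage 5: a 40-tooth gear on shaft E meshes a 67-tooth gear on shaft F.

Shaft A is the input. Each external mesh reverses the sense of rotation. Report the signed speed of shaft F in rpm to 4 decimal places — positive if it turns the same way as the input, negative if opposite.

Stage 1 [27T→45T]: ω = 804.0000×27/45 = 482.4000 rpm, dir flips to −; running = −482.4000
Stage 2 [34T→60T]: ω = 482.4000×34/60 = 273.3600 rpm, dir flips to +; running = +273.3600
Stage 3 [76T→83T]: ω = 273.3600×76/83 = 250.3055 rpm, dir flips to −; running = −250.3055
Stage 4 [83T→67T]: ω = 250.3055×83/67 = 310.0800 rpm, dir flips to +; running = +310.0800
Stage 5 [40T→67T]: ω = 310.0800×40/67 = 185.1224 rpm, dir flips to −; running = −185.1224

-185.1224 rpm (opposite to input, |ω| = 185.1224 rpm)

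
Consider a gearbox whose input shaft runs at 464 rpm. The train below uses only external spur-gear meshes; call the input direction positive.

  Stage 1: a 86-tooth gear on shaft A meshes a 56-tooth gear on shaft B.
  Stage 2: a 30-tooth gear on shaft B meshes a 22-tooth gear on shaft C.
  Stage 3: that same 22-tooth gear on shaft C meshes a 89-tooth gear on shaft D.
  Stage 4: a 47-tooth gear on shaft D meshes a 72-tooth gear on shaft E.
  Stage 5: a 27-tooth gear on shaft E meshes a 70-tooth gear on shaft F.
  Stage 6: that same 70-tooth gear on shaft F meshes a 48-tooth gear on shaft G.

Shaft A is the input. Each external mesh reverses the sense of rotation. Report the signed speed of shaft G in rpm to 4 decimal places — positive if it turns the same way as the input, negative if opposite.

+88.1957 rpm (same as input, |ω| = 88.1957 rpm)

Stage 1 [86T→56T]: ω = 464.0000×86/56 = 712.5714 rpm, dir flips to −; running = −712.5714
Stage 2 [30T→22T]: ω = 712.5714×30/22 = 971.6883 rpm, dir flips to +; running = +971.6883
Stage 3 [22T→89T]: ω = 971.6883×22/89 = 240.1926 rpm, dir flips to −; running = −240.1926
Stage 4 [47T→72T]: ω = 240.1926×47/72 = 156.7924 rpm, dir flips to +; running = +156.7924
Stage 5 [27T→70T]: ω = 156.7924×27/70 = 60.4771 rpm, dir flips to −; running = −60.4771
Stage 6 [70T→48T]: ω = 60.4771×70/48 = 88.1957 rpm, dir flips to +; running = +88.1957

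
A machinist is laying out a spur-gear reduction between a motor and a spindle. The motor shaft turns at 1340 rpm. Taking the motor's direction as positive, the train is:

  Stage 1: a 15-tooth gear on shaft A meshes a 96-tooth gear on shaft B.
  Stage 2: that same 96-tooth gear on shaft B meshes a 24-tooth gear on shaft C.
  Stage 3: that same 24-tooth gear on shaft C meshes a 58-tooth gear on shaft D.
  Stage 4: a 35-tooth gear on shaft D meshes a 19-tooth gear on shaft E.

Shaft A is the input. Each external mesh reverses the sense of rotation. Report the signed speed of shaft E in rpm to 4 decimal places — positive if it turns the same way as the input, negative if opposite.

+638.3848 rpm (same as input, |ω| = 638.3848 rpm)

Stage 1 [15T→96T]: ω = 1340.0000×15/96 = 209.3750 rpm, dir flips to −; running = −209.3750
Stage 2 [96T→24T]: ω = 209.3750×96/24 = 837.5000 rpm, dir flips to +; running = +837.5000
Stage 3 [24T→58T]: ω = 837.5000×24/58 = 346.5517 rpm, dir flips to −; running = −346.5517
Stage 4 [35T→19T]: ω = 346.5517×35/19 = 638.3848 rpm, dir flips to +; running = +638.3848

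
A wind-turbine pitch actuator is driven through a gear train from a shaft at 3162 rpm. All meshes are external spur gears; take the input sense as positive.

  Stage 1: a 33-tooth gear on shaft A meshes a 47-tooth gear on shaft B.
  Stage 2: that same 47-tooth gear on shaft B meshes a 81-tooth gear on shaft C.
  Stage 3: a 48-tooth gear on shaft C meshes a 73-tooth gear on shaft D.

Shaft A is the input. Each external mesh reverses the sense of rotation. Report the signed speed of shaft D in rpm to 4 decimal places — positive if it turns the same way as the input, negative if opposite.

Stage 1 [33T→47T]: ω = 3162.0000×33/47 = 2220.1277 rpm, dir flips to −; running = −2220.1277
Stage 2 [47T→81T]: ω = 2220.1277×47/81 = 1288.2222 rpm, dir flips to +; running = +1288.2222
Stage 3 [48T→73T]: ω = 1288.2222×48/73 = 847.0502 rpm, dir flips to −; running = −847.0502

-847.0502 rpm (opposite to input, |ω| = 847.0502 rpm)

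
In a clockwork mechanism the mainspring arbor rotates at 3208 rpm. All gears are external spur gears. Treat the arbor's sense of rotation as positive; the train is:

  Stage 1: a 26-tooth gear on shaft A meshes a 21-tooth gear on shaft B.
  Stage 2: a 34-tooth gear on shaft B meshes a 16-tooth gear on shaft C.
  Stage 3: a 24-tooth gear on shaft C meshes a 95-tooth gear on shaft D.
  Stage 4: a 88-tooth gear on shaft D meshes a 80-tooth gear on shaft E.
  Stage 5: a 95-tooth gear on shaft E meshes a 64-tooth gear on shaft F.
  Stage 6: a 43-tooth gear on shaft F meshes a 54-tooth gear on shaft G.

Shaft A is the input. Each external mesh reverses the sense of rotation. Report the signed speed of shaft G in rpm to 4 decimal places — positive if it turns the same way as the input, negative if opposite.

Stage 1 [26T→21T]: ω = 3208.0000×26/21 = 3971.8095 rpm, dir flips to −; running = −3971.8095
Stage 2 [34T→16T]: ω = 3971.8095×34/16 = 8440.0952 rpm, dir flips to +; running = +8440.0952
Stage 3 [24T→95T]: ω = 8440.0952×24/95 = 2132.2346 rpm, dir flips to −; running = −2132.2346
Stage 4 [88T→80T]: ω = 2132.2346×88/80 = 2345.4580 rpm, dir flips to +; running = +2345.4580
Stage 5 [95T→64T]: ω = 2345.4580×95/64 = 3481.5393 rpm, dir flips to −; running = −3481.5393
Stage 6 [43T→54T]: ω = 3481.5393×43/54 = 2772.3368 rpm, dir flips to +; running = +2772.3368

+2772.3368 rpm (same as input, |ω| = 2772.3368 rpm)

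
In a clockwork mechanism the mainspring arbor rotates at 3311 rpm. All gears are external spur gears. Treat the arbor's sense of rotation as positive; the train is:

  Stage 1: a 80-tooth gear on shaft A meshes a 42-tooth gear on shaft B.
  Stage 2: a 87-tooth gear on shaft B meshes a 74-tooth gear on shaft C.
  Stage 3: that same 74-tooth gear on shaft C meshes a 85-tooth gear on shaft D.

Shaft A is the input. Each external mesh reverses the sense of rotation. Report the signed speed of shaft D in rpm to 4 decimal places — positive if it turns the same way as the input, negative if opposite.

-6455.0588 rpm (opposite to input, |ω| = 6455.0588 rpm)

Stage 1 [80T→42T]: ω = 3311.0000×80/42 = 6306.6667 rpm, dir flips to −; running = −6306.6667
Stage 2 [87T→74T]: ω = 6306.6667×87/74 = 7414.5946 rpm, dir flips to +; running = +7414.5946
Stage 3 [74T→85T]: ω = 7414.5946×74/85 = 6455.0588 rpm, dir flips to −; running = −6455.0588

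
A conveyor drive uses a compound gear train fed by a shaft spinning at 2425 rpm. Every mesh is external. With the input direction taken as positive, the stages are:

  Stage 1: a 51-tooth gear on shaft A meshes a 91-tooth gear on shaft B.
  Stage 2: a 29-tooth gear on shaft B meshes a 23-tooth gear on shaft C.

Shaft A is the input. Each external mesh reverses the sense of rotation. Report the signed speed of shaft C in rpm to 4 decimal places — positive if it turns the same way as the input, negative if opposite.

Stage 1 [51T→91T]: ω = 2425.0000×51/91 = 1359.0659 rpm, dir flips to −; running = −1359.0659
Stage 2 [29T→23T]: ω = 1359.0659×29/23 = 1713.6049 rpm, dir flips to +; running = +1713.6049

+1713.6049 rpm (same as input, |ω| = 1713.6049 rpm)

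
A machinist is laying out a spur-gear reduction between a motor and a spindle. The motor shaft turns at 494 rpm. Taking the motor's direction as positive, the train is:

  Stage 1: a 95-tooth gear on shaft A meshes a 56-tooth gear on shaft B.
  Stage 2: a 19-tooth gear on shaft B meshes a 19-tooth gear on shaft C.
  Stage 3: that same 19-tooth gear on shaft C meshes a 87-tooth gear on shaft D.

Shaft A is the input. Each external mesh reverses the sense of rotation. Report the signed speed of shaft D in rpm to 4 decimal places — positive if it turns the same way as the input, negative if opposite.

Stage 1 [95T→56T]: ω = 494.0000×95/56 = 838.0357 rpm, dir flips to −; running = −838.0357
Stage 2 [19T→19T]: ω = 838.0357×19/19 = 838.0357 rpm, dir flips to +; running = +838.0357
Stage 3 [19T→87T]: ω = 838.0357×19/87 = 183.0193 rpm, dir flips to −; running = −183.0193

-183.0193 rpm (opposite to input, |ω| = 183.0193 rpm)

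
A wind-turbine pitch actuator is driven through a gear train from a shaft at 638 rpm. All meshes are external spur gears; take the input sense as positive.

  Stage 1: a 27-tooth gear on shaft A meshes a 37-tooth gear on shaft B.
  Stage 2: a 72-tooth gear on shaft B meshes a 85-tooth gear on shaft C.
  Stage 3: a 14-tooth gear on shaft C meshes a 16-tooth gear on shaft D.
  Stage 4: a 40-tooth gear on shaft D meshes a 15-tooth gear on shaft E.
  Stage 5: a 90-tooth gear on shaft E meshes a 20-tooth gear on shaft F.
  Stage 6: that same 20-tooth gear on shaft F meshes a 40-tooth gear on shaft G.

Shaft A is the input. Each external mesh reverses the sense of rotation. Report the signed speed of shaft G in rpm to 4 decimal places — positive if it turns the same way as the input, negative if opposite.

+2070.4064 rpm (same as input, |ω| = 2070.4064 rpm)

Stage 1 [27T→37T]: ω = 638.0000×27/37 = 465.5676 rpm, dir flips to −; running = −465.5676
Stage 2 [72T→85T]: ω = 465.5676×72/85 = 394.3631 rpm, dir flips to +; running = +394.3631
Stage 3 [14T→16T]: ω = 394.3631×14/16 = 345.0677 rpm, dir flips to −; running = −345.0677
Stage 4 [40T→15T]: ω = 345.0677×40/15 = 920.1806 rpm, dir flips to +; running = +920.1806
Stage 5 [90T→20T]: ω = 920.1806×90/20 = 4140.8127 rpm, dir flips to −; running = −4140.8127
Stage 6 [20T→40T]: ω = 4140.8127×20/40 = 2070.4064 rpm, dir flips to +; running = +2070.4064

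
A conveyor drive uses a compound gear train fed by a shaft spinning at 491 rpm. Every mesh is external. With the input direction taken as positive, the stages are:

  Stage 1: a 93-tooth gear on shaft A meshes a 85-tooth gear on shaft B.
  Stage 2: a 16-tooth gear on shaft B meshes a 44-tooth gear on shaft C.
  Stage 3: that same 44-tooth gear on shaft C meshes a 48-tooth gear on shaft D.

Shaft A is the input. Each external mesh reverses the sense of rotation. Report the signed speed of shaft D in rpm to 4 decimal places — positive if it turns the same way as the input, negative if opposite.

Stage 1 [93T→85T]: ω = 491.0000×93/85 = 537.2118 rpm, dir flips to −; running = −537.2118
Stage 2 [16T→44T]: ω = 537.2118×16/44 = 195.3497 rpm, dir flips to +; running = +195.3497
Stage 3 [44T→48T]: ω = 195.3497×44/48 = 179.0706 rpm, dir flips to −; running = −179.0706

-179.0706 rpm (opposite to input, |ω| = 179.0706 rpm)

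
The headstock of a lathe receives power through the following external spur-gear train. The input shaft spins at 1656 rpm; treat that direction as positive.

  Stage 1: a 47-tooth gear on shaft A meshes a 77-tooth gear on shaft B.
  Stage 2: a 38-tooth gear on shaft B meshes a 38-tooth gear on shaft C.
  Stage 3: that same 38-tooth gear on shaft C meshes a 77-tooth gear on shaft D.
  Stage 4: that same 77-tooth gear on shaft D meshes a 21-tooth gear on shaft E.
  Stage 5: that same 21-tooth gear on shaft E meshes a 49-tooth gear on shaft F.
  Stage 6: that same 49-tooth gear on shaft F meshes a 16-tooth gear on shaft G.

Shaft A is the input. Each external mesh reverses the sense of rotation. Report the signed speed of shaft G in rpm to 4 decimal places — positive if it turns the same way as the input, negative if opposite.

Stage 1 [47T→77T]: ω = 1656.0000×47/77 = 1010.8052 rpm, dir flips to −; running = −1010.8052
Stage 2 [38T→38T]: ω = 1010.8052×38/38 = 1010.8052 rpm, dir flips to +; running = +1010.8052
Stage 3 [38T→77T]: ω = 1010.8052×38/77 = 498.8389 rpm, dir flips to −; running = −498.8389
Stage 4 [77T→21T]: ω = 498.8389×77/21 = 1829.0761 rpm, dir flips to +; running = +1829.0761
Stage 5 [21T→49T]: ω = 1829.0761×21/49 = 783.8897 rpm, dir flips to −; running = −783.8897
Stage 6 [49T→16T]: ω = 783.8897×49/16 = 2400.6623 rpm, dir flips to +; running = +2400.6623

+2400.6623 rpm (same as input, |ω| = 2400.6623 rpm)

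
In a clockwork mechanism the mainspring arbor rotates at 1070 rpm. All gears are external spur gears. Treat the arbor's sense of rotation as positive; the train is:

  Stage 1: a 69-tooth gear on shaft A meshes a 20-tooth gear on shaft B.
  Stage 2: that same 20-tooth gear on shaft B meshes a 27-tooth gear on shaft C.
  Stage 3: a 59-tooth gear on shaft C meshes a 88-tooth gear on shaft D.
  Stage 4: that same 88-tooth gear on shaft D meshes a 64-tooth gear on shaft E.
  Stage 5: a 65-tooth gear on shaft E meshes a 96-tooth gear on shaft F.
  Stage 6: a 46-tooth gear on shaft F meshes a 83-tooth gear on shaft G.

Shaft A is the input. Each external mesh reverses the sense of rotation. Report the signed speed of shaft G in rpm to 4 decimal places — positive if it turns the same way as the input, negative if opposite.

Stage 1 [69T→20T]: ω = 1070.0000×69/20 = 3691.5000 rpm, dir flips to −; running = −3691.5000
Stage 2 [20T→27T]: ω = 3691.5000×20/27 = 2734.4444 rpm, dir flips to +; running = +2734.4444
Stage 3 [59T→88T]: ω = 2734.4444×59/88 = 1833.3207 rpm, dir flips to −; running = −1833.3207
Stage 4 [88T→64T]: ω = 1833.3207×88/64 = 2520.8160 rpm, dir flips to +; running = +2520.8160
Stage 5 [65T→96T]: ω = 2520.8160×65/96 = 1706.8025 rpm, dir flips to −; running = −1706.8025
Stage 6 [46T→83T]: ω = 1706.8025×46/83 = 945.9387 rpm, dir flips to +; running = +945.9387

+945.9387 rpm (same as input, |ω| = 945.9387 rpm)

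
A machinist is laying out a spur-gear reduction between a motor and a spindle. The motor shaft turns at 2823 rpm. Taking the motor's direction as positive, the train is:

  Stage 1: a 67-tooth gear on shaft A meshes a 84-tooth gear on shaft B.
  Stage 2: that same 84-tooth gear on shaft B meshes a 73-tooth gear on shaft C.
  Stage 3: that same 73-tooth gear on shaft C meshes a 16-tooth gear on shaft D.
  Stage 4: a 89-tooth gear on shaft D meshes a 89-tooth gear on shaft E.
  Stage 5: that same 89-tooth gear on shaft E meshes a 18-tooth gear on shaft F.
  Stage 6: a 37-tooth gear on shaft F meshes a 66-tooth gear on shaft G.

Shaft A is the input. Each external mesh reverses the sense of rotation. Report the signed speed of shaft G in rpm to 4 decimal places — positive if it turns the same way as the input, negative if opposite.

+32767.3250 rpm (same as input, |ω| = 32767.3250 rpm)

Stage 1 [67T→84T]: ω = 2823.0000×67/84 = 2251.6786 rpm, dir flips to −; running = −2251.6786
Stage 2 [84T→73T]: ω = 2251.6786×84/73 = 2590.9726 rpm, dir flips to +; running = +2590.9726
Stage 3 [73T→16T]: ω = 2590.9726×73/16 = 11821.3125 rpm, dir flips to −; running = −11821.3125
Stage 4 [89T→89T]: ω = 11821.3125×89/89 = 11821.3125 rpm, dir flips to +; running = +11821.3125
Stage 5 [89T→18T]: ω = 11821.3125×89/18 = 58449.8229 rpm, dir flips to −; running = −58449.8229
Stage 6 [37T→66T]: ω = 58449.8229×37/66 = 32767.3250 rpm, dir flips to +; running = +32767.3250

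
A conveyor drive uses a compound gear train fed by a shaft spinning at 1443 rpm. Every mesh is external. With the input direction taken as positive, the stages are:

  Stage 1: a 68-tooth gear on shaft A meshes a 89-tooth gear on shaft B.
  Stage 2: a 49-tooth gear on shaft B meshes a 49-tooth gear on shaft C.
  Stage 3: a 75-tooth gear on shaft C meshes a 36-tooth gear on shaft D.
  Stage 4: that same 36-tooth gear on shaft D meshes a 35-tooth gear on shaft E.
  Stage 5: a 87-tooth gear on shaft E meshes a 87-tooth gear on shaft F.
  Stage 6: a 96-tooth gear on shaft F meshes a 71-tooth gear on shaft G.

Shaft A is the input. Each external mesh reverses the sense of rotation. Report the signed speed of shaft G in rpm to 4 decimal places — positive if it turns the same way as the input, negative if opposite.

Stage 1 [68T→89T]: ω = 1443.0000×68/89 = 1102.5169 rpm, dir flips to −; running = −1102.5169
Stage 2 [49T→49T]: ω = 1102.5169×49/49 = 1102.5169 rpm, dir flips to +; running = +1102.5169
Stage 3 [75T→36T]: ω = 1102.5169×75/36 = 2296.9101 rpm, dir flips to −; running = −2296.9101
Stage 4 [36T→35T]: ω = 2296.9101×36/35 = 2362.5361 rpm, dir flips to +; running = +2362.5361
Stage 5 [87T→87T]: ω = 2362.5361×87/87 = 2362.5361 rpm, dir flips to −; running = −2362.5361
Stage 6 [96T→71T]: ω = 2362.5361×96/71 = 3194.4150 rpm, dir flips to +; running = +3194.4150

+3194.4150 rpm (same as input, |ω| = 3194.4150 rpm)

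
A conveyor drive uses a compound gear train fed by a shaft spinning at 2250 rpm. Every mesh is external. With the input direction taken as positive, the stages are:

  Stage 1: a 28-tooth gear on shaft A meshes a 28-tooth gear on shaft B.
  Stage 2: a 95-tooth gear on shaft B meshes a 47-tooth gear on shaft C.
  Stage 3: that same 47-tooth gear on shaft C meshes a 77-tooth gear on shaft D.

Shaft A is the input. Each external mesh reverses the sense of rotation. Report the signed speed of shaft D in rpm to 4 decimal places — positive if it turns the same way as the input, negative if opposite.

-2775.9740 rpm (opposite to input, |ω| = 2775.9740 rpm)

Stage 1 [28T→28T]: ω = 2250.0000×28/28 = 2250.0000 rpm, dir flips to −; running = −2250.0000
Stage 2 [95T→47T]: ω = 2250.0000×95/47 = 4547.8723 rpm, dir flips to +; running = +4547.8723
Stage 3 [47T→77T]: ω = 4547.8723×47/77 = 2775.9740 rpm, dir flips to −; running = −2775.9740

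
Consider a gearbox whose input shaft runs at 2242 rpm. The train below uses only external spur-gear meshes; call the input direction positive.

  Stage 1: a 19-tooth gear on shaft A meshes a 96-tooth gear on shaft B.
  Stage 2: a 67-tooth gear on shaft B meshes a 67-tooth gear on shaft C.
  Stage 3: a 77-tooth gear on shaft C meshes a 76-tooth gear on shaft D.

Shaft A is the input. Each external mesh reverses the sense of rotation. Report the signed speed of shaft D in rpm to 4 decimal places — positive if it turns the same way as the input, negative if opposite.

-449.5677 rpm (opposite to input, |ω| = 449.5677 rpm)

Stage 1 [19T→96T]: ω = 2242.0000×19/96 = 443.7292 rpm, dir flips to −; running = −443.7292
Stage 2 [67T→67T]: ω = 443.7292×67/67 = 443.7292 rpm, dir flips to +; running = +443.7292
Stage 3 [77T→76T]: ω = 443.7292×77/76 = 449.5677 rpm, dir flips to −; running = −449.5677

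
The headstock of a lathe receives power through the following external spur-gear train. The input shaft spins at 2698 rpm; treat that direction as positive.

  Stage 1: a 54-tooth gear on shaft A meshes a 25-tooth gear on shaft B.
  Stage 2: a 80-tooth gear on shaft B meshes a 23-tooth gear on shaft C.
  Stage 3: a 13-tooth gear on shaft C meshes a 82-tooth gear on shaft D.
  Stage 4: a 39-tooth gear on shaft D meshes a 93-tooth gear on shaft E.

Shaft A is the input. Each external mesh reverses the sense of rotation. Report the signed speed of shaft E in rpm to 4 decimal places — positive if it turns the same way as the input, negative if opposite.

Stage 1 [54T→25T]: ω = 2698.0000×54/25 = 5827.6800 rpm, dir flips to −; running = −5827.6800
Stage 2 [80T→23T]: ω = 5827.6800×80/23 = 20270.1913 rpm, dir flips to +; running = +20270.1913
Stage 3 [13T→82T]: ω = 20270.1913×13/82 = 3213.5669 rpm, dir flips to −; running = −3213.5669
Stage 4 [39T→93T]: ω = 3213.5669×39/93 = 1347.6248 rpm, dir flips to +; running = +1347.6248

+1347.6248 rpm (same as input, |ω| = 1347.6248 rpm)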